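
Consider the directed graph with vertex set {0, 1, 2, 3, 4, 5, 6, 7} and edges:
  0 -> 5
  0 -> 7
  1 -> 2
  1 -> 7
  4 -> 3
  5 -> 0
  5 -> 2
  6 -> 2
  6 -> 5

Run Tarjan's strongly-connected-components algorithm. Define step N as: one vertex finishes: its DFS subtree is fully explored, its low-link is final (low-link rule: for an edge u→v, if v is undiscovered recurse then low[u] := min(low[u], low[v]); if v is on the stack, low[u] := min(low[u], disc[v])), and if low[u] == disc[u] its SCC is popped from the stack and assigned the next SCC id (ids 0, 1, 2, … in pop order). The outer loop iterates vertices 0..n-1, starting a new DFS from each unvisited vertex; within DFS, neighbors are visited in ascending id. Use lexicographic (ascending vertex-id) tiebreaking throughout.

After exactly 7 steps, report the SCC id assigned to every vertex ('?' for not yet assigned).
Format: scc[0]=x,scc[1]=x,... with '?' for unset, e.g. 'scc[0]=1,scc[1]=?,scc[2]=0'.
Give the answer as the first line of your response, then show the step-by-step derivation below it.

scc[0]=2,scc[1]=3,scc[2]=0,scc[3]=4,scc[4]=5,scc[5]=2,scc[6]=?,scc[7]=1

step 1: low=(low[0]=0,low[1]=?,low[2]=2,low[3]=?,low[4]=?,low[5]=0,low[6]=?,low[7]=?); scc=(scc[0]=?,scc[1]=?,scc[2]=0,scc[3]=?,scc[4]=?,scc[5]=?,scc[6]=?,scc[7]=?)
step 2: low=(low[0]=0,low[1]=?,low[2]=2,low[3]=?,low[4]=?,low[5]=0,low[6]=?,low[7]=?); scc=(scc[0]=?,scc[1]=?,scc[2]=0,scc[3]=?,scc[4]=?,scc[5]=?,scc[6]=?,scc[7]=?)
step 3: low=(low[0]=0,low[1]=?,low[2]=2,low[3]=?,low[4]=?,low[5]=0,low[6]=?,low[7]=3); scc=(scc[0]=?,scc[1]=?,scc[2]=0,scc[3]=?,scc[4]=?,scc[5]=?,scc[6]=?,scc[7]=1)
step 4: low=(low[0]=0,low[1]=?,low[2]=2,low[3]=?,low[4]=?,low[5]=0,low[6]=?,low[7]=3); scc=(scc[0]=2,scc[1]=?,scc[2]=0,scc[3]=?,scc[4]=?,scc[5]=2,scc[6]=?,scc[7]=1)
step 5: low=(low[0]=0,low[1]=4,low[2]=2,low[3]=?,low[4]=?,low[5]=0,low[6]=?,low[7]=3); scc=(scc[0]=2,scc[1]=3,scc[2]=0,scc[3]=?,scc[4]=?,scc[5]=2,scc[6]=?,scc[7]=1)
step 6: low=(low[0]=0,low[1]=4,low[2]=2,low[3]=5,low[4]=?,low[5]=0,low[6]=?,low[7]=3); scc=(scc[0]=2,scc[1]=3,scc[2]=0,scc[3]=4,scc[4]=?,scc[5]=2,scc[6]=?,scc[7]=1)
step 7: low=(low[0]=0,low[1]=4,low[2]=2,low[3]=5,low[4]=6,low[5]=0,low[6]=?,low[7]=3); scc=(scc[0]=2,scc[1]=3,scc[2]=0,scc[3]=4,scc[4]=5,scc[5]=2,scc[6]=?,scc[7]=1)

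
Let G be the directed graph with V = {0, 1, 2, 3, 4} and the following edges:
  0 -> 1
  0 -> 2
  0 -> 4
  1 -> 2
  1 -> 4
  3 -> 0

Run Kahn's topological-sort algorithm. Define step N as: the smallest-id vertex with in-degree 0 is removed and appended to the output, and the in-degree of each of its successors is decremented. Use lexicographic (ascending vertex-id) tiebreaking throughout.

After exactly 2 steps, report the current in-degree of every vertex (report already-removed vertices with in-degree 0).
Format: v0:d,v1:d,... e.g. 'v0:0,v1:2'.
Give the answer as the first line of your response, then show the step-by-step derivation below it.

v0:0,v1:0,v2:1,v3:0,v4:1

step 1: output 3; order=[3]; indeg=(0,1,2,0,2)
step 2: output 0; order=[3,0]; indeg=(0,0,1,0,1)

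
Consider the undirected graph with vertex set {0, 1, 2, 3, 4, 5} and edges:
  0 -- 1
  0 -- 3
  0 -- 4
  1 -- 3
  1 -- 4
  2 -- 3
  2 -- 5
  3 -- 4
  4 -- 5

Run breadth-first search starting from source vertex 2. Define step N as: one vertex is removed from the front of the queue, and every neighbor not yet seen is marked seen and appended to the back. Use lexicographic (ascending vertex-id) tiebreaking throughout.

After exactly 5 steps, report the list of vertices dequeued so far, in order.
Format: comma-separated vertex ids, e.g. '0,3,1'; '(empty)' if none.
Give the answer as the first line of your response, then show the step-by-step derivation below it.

2,3,5,0,1

step 1: dequeue 2; queue=[3,5]; order=2
step 2: dequeue 3; queue=[5,0,1,4]; order=2,3
step 3: dequeue 5; queue=[0,1,4]; order=2,3,5
step 4: dequeue 0; queue=[1,4]; order=2,3,5,0
step 5: dequeue 1; queue=[4]; order=2,3,5,0,1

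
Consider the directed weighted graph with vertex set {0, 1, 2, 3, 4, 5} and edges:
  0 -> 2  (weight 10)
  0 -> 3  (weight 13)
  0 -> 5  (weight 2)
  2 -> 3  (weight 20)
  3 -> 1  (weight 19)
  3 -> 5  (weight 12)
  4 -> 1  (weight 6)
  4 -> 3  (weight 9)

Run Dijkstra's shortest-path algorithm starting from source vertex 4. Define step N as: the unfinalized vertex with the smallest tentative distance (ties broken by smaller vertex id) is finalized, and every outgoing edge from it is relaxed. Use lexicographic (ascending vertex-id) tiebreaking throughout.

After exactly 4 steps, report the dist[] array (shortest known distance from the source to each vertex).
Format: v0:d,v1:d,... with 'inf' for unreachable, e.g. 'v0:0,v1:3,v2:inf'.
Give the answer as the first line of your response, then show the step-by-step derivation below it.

v0:inf,v1:6,v2:inf,v3:9,v4:0,v5:21

step 1: dist = v0:inf,v1:6,v2:inf,v3:9,v4:0,v5:inf
step 2: dist = v0:inf,v1:6,v2:inf,v3:9,v4:0,v5:inf
step 3: dist = v0:inf,v1:6,v2:inf,v3:9,v4:0,v5:21
step 4: dist = v0:inf,v1:6,v2:inf,v3:9,v4:0,v5:21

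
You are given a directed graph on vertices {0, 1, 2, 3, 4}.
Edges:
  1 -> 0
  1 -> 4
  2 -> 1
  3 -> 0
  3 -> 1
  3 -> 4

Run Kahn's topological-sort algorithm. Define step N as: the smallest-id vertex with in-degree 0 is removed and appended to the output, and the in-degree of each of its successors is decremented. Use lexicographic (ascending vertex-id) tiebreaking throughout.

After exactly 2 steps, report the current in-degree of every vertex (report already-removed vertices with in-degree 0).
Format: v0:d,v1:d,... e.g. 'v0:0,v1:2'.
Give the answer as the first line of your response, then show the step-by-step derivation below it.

v0:1,v1:0,v2:0,v3:0,v4:1

step 1: output 2; order=[2]; indeg=(2,1,0,0,2)
step 2: output 3; order=[2,3]; indeg=(1,0,0,0,1)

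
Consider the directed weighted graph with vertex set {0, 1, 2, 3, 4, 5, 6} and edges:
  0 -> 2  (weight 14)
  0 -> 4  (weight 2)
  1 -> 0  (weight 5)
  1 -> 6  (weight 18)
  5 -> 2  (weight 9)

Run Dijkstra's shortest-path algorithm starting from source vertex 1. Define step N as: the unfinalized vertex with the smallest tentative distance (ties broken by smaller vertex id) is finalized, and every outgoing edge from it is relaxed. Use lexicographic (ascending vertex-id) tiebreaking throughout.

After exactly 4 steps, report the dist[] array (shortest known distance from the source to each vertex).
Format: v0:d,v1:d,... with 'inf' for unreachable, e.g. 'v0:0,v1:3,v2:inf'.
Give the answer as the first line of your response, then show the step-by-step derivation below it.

v0:5,v1:0,v2:19,v3:inf,v4:7,v5:inf,v6:18

step 1: dist = v0:5,v1:0,v2:inf,v3:inf,v4:inf,v5:inf,v6:18
step 2: dist = v0:5,v1:0,v2:19,v3:inf,v4:7,v5:inf,v6:18
step 3: dist = v0:5,v1:0,v2:19,v3:inf,v4:7,v5:inf,v6:18
step 4: dist = v0:5,v1:0,v2:19,v3:inf,v4:7,v5:inf,v6:18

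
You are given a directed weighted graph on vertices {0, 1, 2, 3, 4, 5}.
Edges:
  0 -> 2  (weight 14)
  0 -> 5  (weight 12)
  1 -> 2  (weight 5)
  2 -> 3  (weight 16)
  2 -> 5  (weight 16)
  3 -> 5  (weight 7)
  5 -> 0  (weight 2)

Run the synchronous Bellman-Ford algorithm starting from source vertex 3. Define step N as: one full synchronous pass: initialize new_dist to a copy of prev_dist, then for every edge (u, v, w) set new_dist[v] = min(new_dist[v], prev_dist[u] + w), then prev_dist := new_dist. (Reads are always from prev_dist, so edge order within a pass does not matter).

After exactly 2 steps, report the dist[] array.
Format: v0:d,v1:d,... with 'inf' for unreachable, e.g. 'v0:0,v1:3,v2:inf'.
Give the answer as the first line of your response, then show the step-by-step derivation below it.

v0:9,v1:inf,v2:inf,v3:0,v4:inf,v5:7

step 1: dist = v0:inf,v1:inf,v2:inf,v3:0,v4:inf,v5:7
step 2: dist = v0:9,v1:inf,v2:inf,v3:0,v4:inf,v5:7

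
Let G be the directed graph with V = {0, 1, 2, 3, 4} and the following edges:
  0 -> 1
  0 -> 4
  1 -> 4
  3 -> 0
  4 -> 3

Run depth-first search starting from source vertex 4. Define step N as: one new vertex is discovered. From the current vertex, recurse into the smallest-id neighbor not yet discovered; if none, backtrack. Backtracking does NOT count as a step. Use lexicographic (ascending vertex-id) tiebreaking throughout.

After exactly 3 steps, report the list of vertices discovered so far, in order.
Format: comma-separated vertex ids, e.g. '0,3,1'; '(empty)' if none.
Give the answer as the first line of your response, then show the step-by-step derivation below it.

4,3,0

step 1: discover 4; path=4; order=4
step 2: discover 3; path=4>3; order=4,3
step 3: discover 0; path=4>3>0; order=4,3,0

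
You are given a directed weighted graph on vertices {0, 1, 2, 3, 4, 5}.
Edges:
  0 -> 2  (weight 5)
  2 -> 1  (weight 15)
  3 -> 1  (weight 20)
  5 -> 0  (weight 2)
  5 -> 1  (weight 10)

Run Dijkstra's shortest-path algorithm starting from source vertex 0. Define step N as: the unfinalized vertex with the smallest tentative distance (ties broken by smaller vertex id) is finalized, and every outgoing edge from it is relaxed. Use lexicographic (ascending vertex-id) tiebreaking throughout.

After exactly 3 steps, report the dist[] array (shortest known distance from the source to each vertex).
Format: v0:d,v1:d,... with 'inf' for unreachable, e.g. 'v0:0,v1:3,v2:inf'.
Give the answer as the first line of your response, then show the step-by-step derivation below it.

v0:0,v1:20,v2:5,v3:inf,v4:inf,v5:inf

step 1: dist = v0:0,v1:inf,v2:5,v3:inf,v4:inf,v5:inf
step 2: dist = v0:0,v1:20,v2:5,v3:inf,v4:inf,v5:inf
step 3: dist = v0:0,v1:20,v2:5,v3:inf,v4:inf,v5:inf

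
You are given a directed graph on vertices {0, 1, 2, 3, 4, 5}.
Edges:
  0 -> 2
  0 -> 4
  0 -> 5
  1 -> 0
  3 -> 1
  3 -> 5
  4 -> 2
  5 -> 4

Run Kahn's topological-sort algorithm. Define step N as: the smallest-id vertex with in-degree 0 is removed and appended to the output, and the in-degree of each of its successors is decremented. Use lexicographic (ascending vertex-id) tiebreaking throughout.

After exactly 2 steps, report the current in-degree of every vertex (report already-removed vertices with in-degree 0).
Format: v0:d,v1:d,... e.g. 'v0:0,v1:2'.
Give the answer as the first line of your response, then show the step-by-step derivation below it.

v0:0,v1:0,v2:2,v3:0,v4:2,v5:1

step 1: output 3; order=[3]; indeg=(1,0,2,0,2,1)
step 2: output 1; order=[3,1]; indeg=(0,0,2,0,2,1)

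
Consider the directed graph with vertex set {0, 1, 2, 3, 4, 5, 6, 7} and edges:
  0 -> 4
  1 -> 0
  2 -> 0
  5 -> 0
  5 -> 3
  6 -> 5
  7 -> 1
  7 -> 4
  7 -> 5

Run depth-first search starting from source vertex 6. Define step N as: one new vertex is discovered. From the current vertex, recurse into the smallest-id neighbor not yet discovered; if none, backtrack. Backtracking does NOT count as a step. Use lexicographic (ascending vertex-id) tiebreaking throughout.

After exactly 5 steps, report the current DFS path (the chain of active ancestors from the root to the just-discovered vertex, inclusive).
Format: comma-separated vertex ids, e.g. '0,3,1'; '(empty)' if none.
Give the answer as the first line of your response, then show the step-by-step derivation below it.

6,5,3

step 1: discover 6; path=6; order=6
step 2: discover 5; path=6>5; order=6,5
step 3: discover 0; path=6>5>0; order=6,5,0
step 4: discover 4; path=6>5>0>4; order=6,5,0,4
step 5: discover 3; path=6>5>3; order=6,5,0,4,3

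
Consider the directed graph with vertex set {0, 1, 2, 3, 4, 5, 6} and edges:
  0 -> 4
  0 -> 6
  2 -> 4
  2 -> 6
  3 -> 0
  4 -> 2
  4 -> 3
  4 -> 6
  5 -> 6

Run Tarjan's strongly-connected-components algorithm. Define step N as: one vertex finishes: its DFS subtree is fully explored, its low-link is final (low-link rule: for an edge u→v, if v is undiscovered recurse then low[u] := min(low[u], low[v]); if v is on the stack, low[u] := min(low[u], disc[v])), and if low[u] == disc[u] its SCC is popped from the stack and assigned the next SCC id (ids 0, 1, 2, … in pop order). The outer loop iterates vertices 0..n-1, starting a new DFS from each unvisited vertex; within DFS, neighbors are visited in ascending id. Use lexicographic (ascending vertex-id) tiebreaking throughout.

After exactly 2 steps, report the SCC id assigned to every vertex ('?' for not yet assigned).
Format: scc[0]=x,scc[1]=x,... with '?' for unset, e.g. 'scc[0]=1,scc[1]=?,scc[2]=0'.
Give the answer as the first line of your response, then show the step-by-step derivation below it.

scc[0]=?,scc[1]=?,scc[2]=?,scc[3]=?,scc[4]=?,scc[5]=?,scc[6]=0

step 1: low=(low[0]=0,low[1]=?,low[2]=1,low[3]=?,low[4]=1,low[5]=?,low[6]=3); scc=(scc[0]=?,scc[1]=?,scc[2]=?,scc[3]=?,scc[4]=?,scc[5]=?,scc[6]=0)
step 2: low=(low[0]=0,low[1]=?,low[2]=1,low[3]=?,low[4]=1,low[5]=?,low[6]=3); scc=(scc[0]=?,scc[1]=?,scc[2]=?,scc[3]=?,scc[4]=?,scc[5]=?,scc[6]=0)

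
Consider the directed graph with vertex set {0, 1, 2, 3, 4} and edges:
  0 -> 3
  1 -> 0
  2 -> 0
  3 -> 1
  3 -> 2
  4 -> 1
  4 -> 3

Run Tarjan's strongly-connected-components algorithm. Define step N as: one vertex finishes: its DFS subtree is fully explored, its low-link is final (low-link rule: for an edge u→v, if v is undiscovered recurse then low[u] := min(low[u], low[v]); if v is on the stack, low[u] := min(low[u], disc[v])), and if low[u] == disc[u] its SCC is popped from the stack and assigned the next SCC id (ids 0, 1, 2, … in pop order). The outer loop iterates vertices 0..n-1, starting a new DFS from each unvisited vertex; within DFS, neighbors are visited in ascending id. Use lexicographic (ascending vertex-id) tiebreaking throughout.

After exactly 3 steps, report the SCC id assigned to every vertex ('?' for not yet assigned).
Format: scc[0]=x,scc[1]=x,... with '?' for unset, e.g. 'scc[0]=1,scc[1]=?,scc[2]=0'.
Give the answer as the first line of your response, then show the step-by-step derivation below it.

scc[0]=?,scc[1]=?,scc[2]=?,scc[3]=?,scc[4]=?

step 1: low=(low[0]=0,low[1]=0,low[2]=?,low[3]=1,low[4]=?); scc=(scc[0]=?,scc[1]=?,scc[2]=?,scc[3]=?,scc[4]=?)
step 2: low=(low[0]=0,low[1]=0,low[2]=0,low[3]=0,low[4]=?); scc=(scc[0]=?,scc[1]=?,scc[2]=?,scc[3]=?,scc[4]=?)
step 3: low=(low[0]=0,low[1]=0,low[2]=0,low[3]=0,low[4]=?); scc=(scc[0]=?,scc[1]=?,scc[2]=?,scc[3]=?,scc[4]=?)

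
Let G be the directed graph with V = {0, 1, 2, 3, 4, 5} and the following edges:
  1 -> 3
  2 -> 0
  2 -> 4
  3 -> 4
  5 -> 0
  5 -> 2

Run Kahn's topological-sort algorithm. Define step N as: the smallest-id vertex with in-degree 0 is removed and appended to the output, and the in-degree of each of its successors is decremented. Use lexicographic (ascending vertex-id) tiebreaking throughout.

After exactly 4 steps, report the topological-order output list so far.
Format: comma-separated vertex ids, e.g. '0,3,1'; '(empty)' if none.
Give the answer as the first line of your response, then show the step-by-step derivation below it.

1,3,5,2

step 1: output 1; order=[1]; indeg=(2,0,1,0,2,0)
step 2: output 3; order=[1,3]; indeg=(2,0,1,0,1,0)
step 3: output 5; order=[1,3,5]; indeg=(1,0,0,0,1,0)
step 4: output 2; order=[1,3,5,2]; indeg=(0,0,0,0,0,0)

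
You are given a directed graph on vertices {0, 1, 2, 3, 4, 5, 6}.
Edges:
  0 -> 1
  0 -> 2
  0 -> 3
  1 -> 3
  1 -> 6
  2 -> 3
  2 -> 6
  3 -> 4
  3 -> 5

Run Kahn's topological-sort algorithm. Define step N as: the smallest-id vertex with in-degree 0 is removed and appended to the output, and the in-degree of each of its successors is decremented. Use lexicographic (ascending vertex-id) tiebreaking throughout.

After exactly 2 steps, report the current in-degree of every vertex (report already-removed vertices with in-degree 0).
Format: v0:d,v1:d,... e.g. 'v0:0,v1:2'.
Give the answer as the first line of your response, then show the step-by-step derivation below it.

v0:0,v1:0,v2:0,v3:1,v4:1,v5:1,v6:1

step 1: output 0; order=[0]; indeg=(0,0,0,2,1,1,2)
step 2: output 1; order=[0,1]; indeg=(0,0,0,1,1,1,1)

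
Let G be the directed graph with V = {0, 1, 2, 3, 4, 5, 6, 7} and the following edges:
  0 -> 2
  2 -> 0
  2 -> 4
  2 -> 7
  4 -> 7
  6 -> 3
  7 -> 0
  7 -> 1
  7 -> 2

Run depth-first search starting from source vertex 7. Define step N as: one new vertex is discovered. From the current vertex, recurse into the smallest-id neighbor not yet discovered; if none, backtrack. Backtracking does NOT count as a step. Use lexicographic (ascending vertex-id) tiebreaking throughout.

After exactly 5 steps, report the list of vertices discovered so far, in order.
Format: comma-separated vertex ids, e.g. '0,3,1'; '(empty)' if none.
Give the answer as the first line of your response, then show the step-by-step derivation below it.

7,0,2,4,1

step 1: discover 7; path=7; order=7
step 2: discover 0; path=7>0; order=7,0
step 3: discover 2; path=7>0>2; order=7,0,2
step 4: discover 4; path=7>0>2>4; order=7,0,2,4
step 5: discover 1; path=7>1; order=7,0,2,4,1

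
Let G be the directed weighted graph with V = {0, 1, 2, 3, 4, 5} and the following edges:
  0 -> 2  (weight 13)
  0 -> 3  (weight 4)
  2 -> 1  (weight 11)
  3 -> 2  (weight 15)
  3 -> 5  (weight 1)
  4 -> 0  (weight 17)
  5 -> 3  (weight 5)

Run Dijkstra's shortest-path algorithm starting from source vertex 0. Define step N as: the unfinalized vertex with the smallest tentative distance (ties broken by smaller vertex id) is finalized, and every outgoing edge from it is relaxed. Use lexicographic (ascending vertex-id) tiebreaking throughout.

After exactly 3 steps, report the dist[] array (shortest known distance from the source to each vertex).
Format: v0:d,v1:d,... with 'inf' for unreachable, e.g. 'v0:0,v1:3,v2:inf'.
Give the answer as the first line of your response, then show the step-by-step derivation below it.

v0:0,v1:inf,v2:13,v3:4,v4:inf,v5:5

step 1: dist = v0:0,v1:inf,v2:13,v3:4,v4:inf,v5:inf
step 2: dist = v0:0,v1:inf,v2:13,v3:4,v4:inf,v5:5
step 3: dist = v0:0,v1:inf,v2:13,v3:4,v4:inf,v5:5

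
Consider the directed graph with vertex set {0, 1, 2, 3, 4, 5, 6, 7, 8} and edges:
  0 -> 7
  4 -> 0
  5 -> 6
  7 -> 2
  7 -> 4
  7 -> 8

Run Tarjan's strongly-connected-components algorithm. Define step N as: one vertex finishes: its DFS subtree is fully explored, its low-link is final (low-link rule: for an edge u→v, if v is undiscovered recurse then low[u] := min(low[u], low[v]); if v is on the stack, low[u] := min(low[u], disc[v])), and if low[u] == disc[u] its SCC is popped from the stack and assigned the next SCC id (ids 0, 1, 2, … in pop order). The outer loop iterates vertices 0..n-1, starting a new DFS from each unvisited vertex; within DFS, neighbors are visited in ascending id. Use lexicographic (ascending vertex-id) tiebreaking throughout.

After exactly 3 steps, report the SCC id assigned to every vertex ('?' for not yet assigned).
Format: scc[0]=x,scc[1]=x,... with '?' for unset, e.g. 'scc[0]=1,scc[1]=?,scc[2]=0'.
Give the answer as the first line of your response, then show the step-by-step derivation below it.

scc[0]=?,scc[1]=?,scc[2]=0,scc[3]=?,scc[4]=?,scc[5]=?,scc[6]=?,scc[7]=?,scc[8]=1

step 1: low=(low[0]=0,low[1]=?,low[2]=2,low[3]=?,low[4]=?,low[5]=?,low[6]=?,low[7]=1,low[8]=?); scc=(scc[0]=?,scc[1]=?,scc[2]=0,scc[3]=?,scc[4]=?,scc[5]=?,scc[6]=?,scc[7]=?,scc[8]=?)
step 2: low=(low[0]=0,low[1]=?,low[2]=2,low[3]=?,low[4]=0,low[5]=?,low[6]=?,low[7]=1,low[8]=?); scc=(scc[0]=?,scc[1]=?,scc[2]=0,scc[3]=?,scc[4]=?,scc[5]=?,scc[6]=?,scc[7]=?,scc[8]=?)
step 3: low=(low[0]=0,low[1]=?,low[2]=2,low[3]=?,low[4]=0,low[5]=?,low[6]=?,low[7]=0,low[8]=4); scc=(scc[0]=?,scc[1]=?,scc[2]=0,scc[3]=?,scc[4]=?,scc[5]=?,scc[6]=?,scc[7]=?,scc[8]=1)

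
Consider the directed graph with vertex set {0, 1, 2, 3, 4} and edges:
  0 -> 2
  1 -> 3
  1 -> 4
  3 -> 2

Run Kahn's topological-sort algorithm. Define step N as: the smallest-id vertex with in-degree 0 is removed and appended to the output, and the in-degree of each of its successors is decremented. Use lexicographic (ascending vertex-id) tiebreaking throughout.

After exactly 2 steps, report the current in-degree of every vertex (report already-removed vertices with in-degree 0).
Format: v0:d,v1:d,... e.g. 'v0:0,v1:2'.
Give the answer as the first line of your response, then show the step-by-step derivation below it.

v0:0,v1:0,v2:1,v3:0,v4:0

step 1: output 0; order=[0]; indeg=(0,0,1,1,1)
step 2: output 1; order=[0,1]; indeg=(0,0,1,0,0)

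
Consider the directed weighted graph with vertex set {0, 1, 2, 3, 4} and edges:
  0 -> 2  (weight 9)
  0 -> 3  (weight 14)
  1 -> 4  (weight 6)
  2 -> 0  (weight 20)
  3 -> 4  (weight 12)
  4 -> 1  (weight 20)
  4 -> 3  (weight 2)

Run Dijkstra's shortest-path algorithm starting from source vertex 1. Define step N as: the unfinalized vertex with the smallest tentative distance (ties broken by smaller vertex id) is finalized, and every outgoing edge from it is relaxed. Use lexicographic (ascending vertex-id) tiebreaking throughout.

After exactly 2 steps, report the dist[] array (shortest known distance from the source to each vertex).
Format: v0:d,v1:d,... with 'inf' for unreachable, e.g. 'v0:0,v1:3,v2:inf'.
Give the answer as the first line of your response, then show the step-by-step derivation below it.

v0:inf,v1:0,v2:inf,v3:8,v4:6

step 1: dist = v0:inf,v1:0,v2:inf,v3:inf,v4:6
step 2: dist = v0:inf,v1:0,v2:inf,v3:8,v4:6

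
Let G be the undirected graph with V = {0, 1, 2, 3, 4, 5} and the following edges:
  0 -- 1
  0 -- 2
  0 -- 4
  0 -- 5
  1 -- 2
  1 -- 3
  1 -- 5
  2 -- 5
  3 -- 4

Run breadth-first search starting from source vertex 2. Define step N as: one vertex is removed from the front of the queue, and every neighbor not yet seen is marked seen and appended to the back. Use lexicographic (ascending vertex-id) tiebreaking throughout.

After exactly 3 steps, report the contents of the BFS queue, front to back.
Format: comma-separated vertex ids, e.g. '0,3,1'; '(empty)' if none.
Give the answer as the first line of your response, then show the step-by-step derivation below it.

5,4,3

step 1: dequeue 2; queue=[0,1,5]; order=2
step 2: dequeue 0; queue=[1,5,4]; order=2,0
step 3: dequeue 1; queue=[5,4,3]; order=2,0,1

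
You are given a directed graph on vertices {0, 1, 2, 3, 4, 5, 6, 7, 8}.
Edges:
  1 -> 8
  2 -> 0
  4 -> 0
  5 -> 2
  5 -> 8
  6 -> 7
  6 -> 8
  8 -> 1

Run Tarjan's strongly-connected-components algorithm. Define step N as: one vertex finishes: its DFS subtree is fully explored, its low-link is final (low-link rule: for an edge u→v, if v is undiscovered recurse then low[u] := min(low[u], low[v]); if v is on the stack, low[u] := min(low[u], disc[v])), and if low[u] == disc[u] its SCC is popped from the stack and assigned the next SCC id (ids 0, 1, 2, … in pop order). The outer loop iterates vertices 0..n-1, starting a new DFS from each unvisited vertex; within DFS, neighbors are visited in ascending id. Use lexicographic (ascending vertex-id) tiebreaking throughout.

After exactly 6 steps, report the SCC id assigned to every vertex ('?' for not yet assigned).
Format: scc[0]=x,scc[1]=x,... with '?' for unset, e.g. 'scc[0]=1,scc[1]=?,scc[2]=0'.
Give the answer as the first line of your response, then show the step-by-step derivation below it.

scc[0]=0,scc[1]=1,scc[2]=2,scc[3]=3,scc[4]=4,scc[5]=?,scc[6]=?,scc[7]=?,scc[8]=1

step 1: low=(low[0]=0,low[1]=?,low[2]=?,low[3]=?,low[4]=?,low[5]=?,low[6]=?,low[7]=?,low[8]=?); scc=(scc[0]=0,scc[1]=?,scc[2]=?,scc[3]=?,scc[4]=?,scc[5]=?,scc[6]=?,scc[7]=?,scc[8]=?)
step 2: low=(low[0]=0,low[1]=1,low[2]=?,low[3]=?,low[4]=?,low[5]=?,low[6]=?,low[7]=?,low[8]=1); scc=(scc[0]=0,scc[1]=?,scc[2]=?,scc[3]=?,scc[4]=?,scc[5]=?,scc[6]=?,scc[7]=?,scc[8]=?)
step 3: low=(low[0]=0,low[1]=1,low[2]=?,low[3]=?,low[4]=?,low[5]=?,low[6]=?,low[7]=?,low[8]=1); scc=(scc[0]=0,scc[1]=1,scc[2]=?,scc[3]=?,scc[4]=?,scc[5]=?,scc[6]=?,scc[7]=?,scc[8]=1)
step 4: low=(low[0]=0,low[1]=1,low[2]=3,low[3]=?,low[4]=?,low[5]=?,low[6]=?,low[7]=?,low[8]=1); scc=(scc[0]=0,scc[1]=1,scc[2]=2,scc[3]=?,scc[4]=?,scc[5]=?,scc[6]=?,scc[7]=?,scc[8]=1)
step 5: low=(low[0]=0,low[1]=1,low[2]=3,low[3]=4,low[4]=?,low[5]=?,low[6]=?,low[7]=?,low[8]=1); scc=(scc[0]=0,scc[1]=1,scc[2]=2,scc[3]=3,scc[4]=?,scc[5]=?,scc[6]=?,scc[7]=?,scc[8]=1)
step 6: low=(low[0]=0,low[1]=1,low[2]=3,low[3]=4,low[4]=5,low[5]=?,low[6]=?,low[7]=?,low[8]=1); scc=(scc[0]=0,scc[1]=1,scc[2]=2,scc[3]=3,scc[4]=4,scc[5]=?,scc[6]=?,scc[7]=?,scc[8]=1)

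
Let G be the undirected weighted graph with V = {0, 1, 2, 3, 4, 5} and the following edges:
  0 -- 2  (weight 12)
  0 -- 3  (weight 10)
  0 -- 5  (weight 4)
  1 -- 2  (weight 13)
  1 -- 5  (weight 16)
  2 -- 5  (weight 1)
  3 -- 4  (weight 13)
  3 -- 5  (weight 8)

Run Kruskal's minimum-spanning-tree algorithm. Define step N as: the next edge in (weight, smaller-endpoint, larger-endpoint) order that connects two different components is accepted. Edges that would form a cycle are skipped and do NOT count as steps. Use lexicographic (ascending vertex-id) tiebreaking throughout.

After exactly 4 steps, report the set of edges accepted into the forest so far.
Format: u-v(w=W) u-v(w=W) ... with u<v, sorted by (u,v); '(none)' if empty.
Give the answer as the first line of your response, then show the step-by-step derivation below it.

0-5(w=4) 1-2(w=13) 2-5(w=1) 3-5(w=8)

step 1: add edge 2-5 (w=1); MST = {2-5(w=1)}
step 2: add edge 0-5 (w=4); MST = {0-5(w=4) 2-5(w=1)}
step 3: add edge 3-5 (w=8); MST = {0-5(w=4) 2-5(w=1) 3-5(w=8)}
step 4: add edge 1-2 (w=13); MST = {0-5(w=4) 1-2(w=13) 2-5(w=1) 3-5(w=8)}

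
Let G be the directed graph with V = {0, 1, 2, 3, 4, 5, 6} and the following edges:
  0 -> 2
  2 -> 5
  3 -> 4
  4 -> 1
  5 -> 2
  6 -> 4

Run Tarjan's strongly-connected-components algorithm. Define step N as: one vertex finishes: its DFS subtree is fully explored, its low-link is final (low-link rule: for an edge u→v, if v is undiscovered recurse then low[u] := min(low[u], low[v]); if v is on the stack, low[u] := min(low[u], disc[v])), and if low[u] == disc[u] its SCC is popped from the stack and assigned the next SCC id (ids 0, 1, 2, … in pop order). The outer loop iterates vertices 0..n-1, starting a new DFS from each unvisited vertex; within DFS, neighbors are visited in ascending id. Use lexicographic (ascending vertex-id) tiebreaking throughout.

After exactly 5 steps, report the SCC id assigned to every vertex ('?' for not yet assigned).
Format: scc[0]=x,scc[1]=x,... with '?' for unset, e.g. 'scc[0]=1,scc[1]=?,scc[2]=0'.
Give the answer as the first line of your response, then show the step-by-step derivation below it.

scc[0]=1,scc[1]=2,scc[2]=0,scc[3]=?,scc[4]=3,scc[5]=0,scc[6]=?

step 1: low=(low[0]=0,low[1]=?,low[2]=1,low[3]=?,low[4]=?,low[5]=1,low[6]=?); scc=(scc[0]=?,scc[1]=?,scc[2]=?,scc[3]=?,scc[4]=?,scc[5]=?,scc[6]=?)
step 2: low=(low[0]=0,low[1]=?,low[2]=1,low[3]=?,low[4]=?,low[5]=1,low[6]=?); scc=(scc[0]=?,scc[1]=?,scc[2]=0,scc[3]=?,scc[4]=?,scc[5]=0,scc[6]=?)
step 3: low=(low[0]=0,low[1]=?,low[2]=1,low[3]=?,low[4]=?,low[5]=1,low[6]=?); scc=(scc[0]=1,scc[1]=?,scc[2]=0,scc[3]=?,scc[4]=?,scc[5]=0,scc[6]=?)
step 4: low=(low[0]=0,low[1]=3,low[2]=1,low[3]=?,low[4]=?,low[5]=1,low[6]=?); scc=(scc[0]=1,scc[1]=2,scc[2]=0,scc[3]=?,scc[4]=?,scc[5]=0,scc[6]=?)
step 5: low=(low[0]=0,low[1]=3,low[2]=1,low[3]=4,low[4]=5,low[5]=1,low[6]=?); scc=(scc[0]=1,scc[1]=2,scc[2]=0,scc[3]=?,scc[4]=3,scc[5]=0,scc[6]=?)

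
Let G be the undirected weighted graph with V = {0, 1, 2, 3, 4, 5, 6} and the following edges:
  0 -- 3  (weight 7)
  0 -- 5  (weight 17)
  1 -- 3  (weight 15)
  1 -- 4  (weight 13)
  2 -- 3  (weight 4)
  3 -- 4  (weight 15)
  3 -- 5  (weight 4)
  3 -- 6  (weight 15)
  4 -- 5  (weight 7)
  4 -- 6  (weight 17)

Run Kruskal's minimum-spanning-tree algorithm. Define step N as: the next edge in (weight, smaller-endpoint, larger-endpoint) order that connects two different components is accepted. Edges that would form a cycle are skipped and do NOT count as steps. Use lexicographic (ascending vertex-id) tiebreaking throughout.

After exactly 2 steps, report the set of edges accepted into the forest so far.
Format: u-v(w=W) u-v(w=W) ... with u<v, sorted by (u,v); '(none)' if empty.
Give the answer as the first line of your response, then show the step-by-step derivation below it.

2-3(w=4) 3-5(w=4)

step 1: add edge 2-3 (w=4); MST = {2-3(w=4)}
step 2: add edge 3-5 (w=4); MST = {2-3(w=4) 3-5(w=4)}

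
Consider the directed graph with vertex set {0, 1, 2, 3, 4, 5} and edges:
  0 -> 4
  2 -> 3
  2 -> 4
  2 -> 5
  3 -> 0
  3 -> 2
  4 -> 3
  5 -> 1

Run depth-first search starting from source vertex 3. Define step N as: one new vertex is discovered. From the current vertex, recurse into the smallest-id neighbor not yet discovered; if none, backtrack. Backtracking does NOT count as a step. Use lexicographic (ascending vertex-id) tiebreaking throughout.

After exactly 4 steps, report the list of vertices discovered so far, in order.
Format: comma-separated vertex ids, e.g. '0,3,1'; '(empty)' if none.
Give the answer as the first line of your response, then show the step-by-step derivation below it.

3,0,4,2

step 1: discover 3; path=3; order=3
step 2: discover 0; path=3>0; order=3,0
step 3: discover 4; path=3>0>4; order=3,0,4
step 4: discover 2; path=3>2; order=3,0,4,2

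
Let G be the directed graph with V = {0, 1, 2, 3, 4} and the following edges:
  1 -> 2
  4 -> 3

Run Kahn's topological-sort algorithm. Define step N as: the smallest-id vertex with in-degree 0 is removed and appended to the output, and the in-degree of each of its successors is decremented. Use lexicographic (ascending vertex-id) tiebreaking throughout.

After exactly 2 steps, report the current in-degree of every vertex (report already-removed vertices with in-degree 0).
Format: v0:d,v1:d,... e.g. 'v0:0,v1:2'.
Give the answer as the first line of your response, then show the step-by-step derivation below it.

v0:0,v1:0,v2:0,v3:1,v4:0

step 1: output 0; order=[0]; indeg=(0,0,1,1,0)
step 2: output 1; order=[0,1]; indeg=(0,0,0,1,0)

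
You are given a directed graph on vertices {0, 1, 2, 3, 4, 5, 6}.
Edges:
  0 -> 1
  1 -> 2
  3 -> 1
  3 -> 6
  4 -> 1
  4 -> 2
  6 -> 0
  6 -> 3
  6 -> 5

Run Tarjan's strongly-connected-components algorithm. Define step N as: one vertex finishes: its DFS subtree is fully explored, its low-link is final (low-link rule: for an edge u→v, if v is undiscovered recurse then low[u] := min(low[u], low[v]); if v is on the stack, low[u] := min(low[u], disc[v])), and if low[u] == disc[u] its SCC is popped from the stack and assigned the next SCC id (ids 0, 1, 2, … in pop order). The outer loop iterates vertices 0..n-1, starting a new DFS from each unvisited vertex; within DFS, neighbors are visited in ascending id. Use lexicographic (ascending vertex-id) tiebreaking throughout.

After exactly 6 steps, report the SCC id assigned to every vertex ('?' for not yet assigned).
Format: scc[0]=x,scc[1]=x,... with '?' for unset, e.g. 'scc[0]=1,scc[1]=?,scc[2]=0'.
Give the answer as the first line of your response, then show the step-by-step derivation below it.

scc[0]=2,scc[1]=1,scc[2]=0,scc[3]=4,scc[4]=?,scc[5]=3,scc[6]=4

step 1: low=(low[0]=0,low[1]=1,low[2]=2,low[3]=?,low[4]=?,low[5]=?,low[6]=?); scc=(scc[0]=?,scc[1]=?,scc[2]=0,scc[3]=?,scc[4]=?,scc[5]=?,scc[6]=?)
step 2: low=(low[0]=0,low[1]=1,low[2]=2,low[3]=?,low[4]=?,low[5]=?,low[6]=?); scc=(scc[0]=?,scc[1]=1,scc[2]=0,scc[3]=?,scc[4]=?,scc[5]=?,scc[6]=?)
step 3: low=(low[0]=0,low[1]=1,low[2]=2,low[3]=?,low[4]=?,low[5]=?,low[6]=?); scc=(scc[0]=2,scc[1]=1,scc[2]=0,scc[3]=?,scc[4]=?,scc[5]=?,scc[6]=?)
step 4: low=(low[0]=0,low[1]=1,low[2]=2,low[3]=3,low[4]=?,low[5]=5,low[6]=3); scc=(scc[0]=2,scc[1]=1,scc[2]=0,scc[3]=?,scc[4]=?,scc[5]=3,scc[6]=?)
step 5: low=(low[0]=0,low[1]=1,low[2]=2,low[3]=3,low[4]=?,low[5]=5,low[6]=3); scc=(scc[0]=2,scc[1]=1,scc[2]=0,scc[3]=?,scc[4]=?,scc[5]=3,scc[6]=?)
step 6: low=(low[0]=0,low[1]=1,low[2]=2,low[3]=3,low[4]=?,low[5]=5,low[6]=3); scc=(scc[0]=2,scc[1]=1,scc[2]=0,scc[3]=4,scc[4]=?,scc[5]=3,scc[6]=4)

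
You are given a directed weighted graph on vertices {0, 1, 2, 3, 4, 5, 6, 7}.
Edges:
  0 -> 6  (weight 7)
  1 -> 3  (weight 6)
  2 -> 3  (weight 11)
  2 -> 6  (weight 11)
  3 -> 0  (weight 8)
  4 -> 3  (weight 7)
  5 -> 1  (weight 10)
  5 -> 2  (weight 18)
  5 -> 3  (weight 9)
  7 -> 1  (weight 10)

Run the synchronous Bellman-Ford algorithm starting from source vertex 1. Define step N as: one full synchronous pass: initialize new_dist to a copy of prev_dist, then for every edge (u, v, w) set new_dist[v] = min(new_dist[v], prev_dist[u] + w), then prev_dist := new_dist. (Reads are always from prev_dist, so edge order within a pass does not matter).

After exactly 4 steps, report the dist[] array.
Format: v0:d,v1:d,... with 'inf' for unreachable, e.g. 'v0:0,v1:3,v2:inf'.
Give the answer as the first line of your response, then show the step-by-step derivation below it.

v0:14,v1:0,v2:inf,v3:6,v4:inf,v5:inf,v6:21,v7:inf

step 1: dist = v0:inf,v1:0,v2:inf,v3:6,v4:inf,v5:inf,v6:inf,v7:inf
step 2: dist = v0:14,v1:0,v2:inf,v3:6,v4:inf,v5:inf,v6:inf,v7:inf
step 3: dist = v0:14,v1:0,v2:inf,v3:6,v4:inf,v5:inf,v6:21,v7:inf
step 4: dist = v0:14,v1:0,v2:inf,v3:6,v4:inf,v5:inf,v6:21,v7:inf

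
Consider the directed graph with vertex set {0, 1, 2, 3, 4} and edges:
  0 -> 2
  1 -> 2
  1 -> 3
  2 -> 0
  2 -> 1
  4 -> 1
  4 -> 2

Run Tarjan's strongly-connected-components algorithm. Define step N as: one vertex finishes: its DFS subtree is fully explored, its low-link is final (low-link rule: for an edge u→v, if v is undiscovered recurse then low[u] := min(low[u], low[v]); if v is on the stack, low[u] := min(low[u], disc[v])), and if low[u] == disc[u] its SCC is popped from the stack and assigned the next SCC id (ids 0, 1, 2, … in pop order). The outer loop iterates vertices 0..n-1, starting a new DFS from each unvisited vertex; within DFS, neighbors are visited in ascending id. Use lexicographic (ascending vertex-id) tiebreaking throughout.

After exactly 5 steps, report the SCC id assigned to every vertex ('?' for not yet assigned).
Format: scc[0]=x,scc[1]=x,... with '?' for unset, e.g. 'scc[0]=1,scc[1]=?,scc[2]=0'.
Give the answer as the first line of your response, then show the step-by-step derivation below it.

scc[0]=1,scc[1]=1,scc[2]=1,scc[3]=0,scc[4]=2

step 1: low=(low[0]=0,low[1]=1,low[2]=0,low[3]=3,low[4]=?); scc=(scc[0]=?,scc[1]=?,scc[2]=?,scc[3]=0,scc[4]=?)
step 2: low=(low[0]=0,low[1]=1,low[2]=0,low[3]=3,low[4]=?); scc=(scc[0]=?,scc[1]=?,scc[2]=?,scc[3]=0,scc[4]=?)
step 3: low=(low[0]=0,low[1]=1,low[2]=0,low[3]=3,low[4]=?); scc=(scc[0]=?,scc[1]=?,scc[2]=?,scc[3]=0,scc[4]=?)
step 4: low=(low[0]=0,low[1]=1,low[2]=0,low[3]=3,low[4]=?); scc=(scc[0]=1,scc[1]=1,scc[2]=1,scc[3]=0,scc[4]=?)
step 5: low=(low[0]=0,low[1]=1,low[2]=0,low[3]=3,low[4]=4); scc=(scc[0]=1,scc[1]=1,scc[2]=1,scc[3]=0,scc[4]=2)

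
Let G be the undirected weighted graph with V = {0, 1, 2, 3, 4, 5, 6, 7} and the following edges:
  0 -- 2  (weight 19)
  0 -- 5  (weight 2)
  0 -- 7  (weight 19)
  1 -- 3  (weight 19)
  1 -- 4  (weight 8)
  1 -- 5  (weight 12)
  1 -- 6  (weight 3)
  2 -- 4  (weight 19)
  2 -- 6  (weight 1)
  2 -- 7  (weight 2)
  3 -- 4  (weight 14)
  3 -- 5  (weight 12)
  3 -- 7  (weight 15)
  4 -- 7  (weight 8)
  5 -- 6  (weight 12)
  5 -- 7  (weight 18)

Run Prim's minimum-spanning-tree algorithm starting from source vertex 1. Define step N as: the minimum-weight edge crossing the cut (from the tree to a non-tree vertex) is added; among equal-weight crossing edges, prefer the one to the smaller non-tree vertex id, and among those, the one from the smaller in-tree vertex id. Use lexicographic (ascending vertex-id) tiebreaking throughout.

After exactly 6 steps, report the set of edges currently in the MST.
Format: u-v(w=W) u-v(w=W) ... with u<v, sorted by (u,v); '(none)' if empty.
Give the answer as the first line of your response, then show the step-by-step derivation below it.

0-5(w=2) 1-4(w=8) 1-5(w=12) 1-6(w=3) 2-6(w=1) 2-7(w=2)

step 1: add edge 1-6 (w=3); MST = {1-6(w=3)}
step 2: add edge 2-6 (w=1); MST = {1-6(w=3) 2-6(w=1)}
step 3: add edge 2-7 (w=2); MST = {1-6(w=3) 2-6(w=1) 2-7(w=2)}
step 4: add edge 1-4 (w=8); MST = {1-4(w=8) 1-6(w=3) 2-6(w=1) 2-7(w=2)}
step 5: add edge 1-5 (w=12); MST = {1-4(w=8) 1-5(w=12) 1-6(w=3) 2-6(w=1) 2-7(w=2)}
step 6: add edge 0-5 (w=2); MST = {0-5(w=2) 1-4(w=8) 1-5(w=12) 1-6(w=3) 2-6(w=1) 2-7(w=2)}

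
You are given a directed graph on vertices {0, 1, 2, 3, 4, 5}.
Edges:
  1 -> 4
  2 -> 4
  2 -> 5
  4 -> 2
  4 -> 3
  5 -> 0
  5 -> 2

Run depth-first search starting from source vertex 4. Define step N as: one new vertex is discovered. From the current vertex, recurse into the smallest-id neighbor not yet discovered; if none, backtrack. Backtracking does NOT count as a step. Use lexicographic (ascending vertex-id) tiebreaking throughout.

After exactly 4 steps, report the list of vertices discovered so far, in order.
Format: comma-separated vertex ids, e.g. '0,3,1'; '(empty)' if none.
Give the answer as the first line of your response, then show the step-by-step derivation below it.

4,2,5,0

step 1: discover 4; path=4; order=4
step 2: discover 2; path=4>2; order=4,2
step 3: discover 5; path=4>2>5; order=4,2,5
step 4: discover 0; path=4>2>5>0; order=4,2,5,0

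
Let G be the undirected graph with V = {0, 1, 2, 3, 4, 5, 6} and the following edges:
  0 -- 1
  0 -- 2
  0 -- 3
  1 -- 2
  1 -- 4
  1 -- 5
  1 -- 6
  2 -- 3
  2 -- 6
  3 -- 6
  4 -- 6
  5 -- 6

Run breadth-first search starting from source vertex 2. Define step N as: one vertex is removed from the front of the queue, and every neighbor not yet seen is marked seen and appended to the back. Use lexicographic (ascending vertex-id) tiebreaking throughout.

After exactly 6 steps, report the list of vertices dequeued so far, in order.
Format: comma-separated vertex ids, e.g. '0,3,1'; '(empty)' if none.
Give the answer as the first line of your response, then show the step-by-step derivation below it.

2,0,1,3,6,4

step 1: dequeue 2; queue=[0,1,3,6]; order=2
step 2: dequeue 0; queue=[1,3,6]; order=2,0
step 3: dequeue 1; queue=[3,6,4,5]; order=2,0,1
step 4: dequeue 3; queue=[6,4,5]; order=2,0,1,3
step 5: dequeue 6; queue=[4,5]; order=2,0,1,3,6
step 6: dequeue 4; queue=[5]; order=2,0,1,3,6,4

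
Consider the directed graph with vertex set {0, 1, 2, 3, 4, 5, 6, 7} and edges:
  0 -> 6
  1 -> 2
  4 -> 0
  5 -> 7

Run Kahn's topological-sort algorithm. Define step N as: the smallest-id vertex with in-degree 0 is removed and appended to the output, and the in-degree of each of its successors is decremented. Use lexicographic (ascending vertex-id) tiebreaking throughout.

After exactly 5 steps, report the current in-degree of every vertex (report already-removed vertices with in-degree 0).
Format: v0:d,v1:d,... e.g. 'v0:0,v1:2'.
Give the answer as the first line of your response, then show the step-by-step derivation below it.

v0:0,v1:0,v2:0,v3:0,v4:0,v5:0,v6:0,v7:1

step 1: output 1; order=[1]; indeg=(1,0,0,0,0,0,1,1)
step 2: output 2; order=[1,2]; indeg=(1,0,0,0,0,0,1,1)
step 3: output 3; order=[1,2,3]; indeg=(1,0,0,0,0,0,1,1)
step 4: output 4; order=[1,2,3,4]; indeg=(0,0,0,0,0,0,1,1)
step 5: output 0; order=[1,2,3,4,0]; indeg=(0,0,0,0,0,0,0,1)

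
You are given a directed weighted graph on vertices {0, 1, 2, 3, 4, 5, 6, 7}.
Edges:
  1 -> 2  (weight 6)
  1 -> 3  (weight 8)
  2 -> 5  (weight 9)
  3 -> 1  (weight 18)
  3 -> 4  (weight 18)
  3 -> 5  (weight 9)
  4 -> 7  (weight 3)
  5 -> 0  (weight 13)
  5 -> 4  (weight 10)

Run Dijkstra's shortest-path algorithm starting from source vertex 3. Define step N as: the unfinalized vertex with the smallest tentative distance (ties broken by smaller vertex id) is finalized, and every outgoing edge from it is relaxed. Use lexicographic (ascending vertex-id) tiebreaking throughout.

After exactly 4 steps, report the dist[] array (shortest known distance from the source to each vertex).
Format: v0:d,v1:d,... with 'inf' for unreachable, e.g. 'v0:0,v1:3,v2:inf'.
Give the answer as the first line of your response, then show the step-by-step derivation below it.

v0:22,v1:18,v2:24,v3:0,v4:18,v5:9,v6:inf,v7:21

step 1: dist = v0:inf,v1:18,v2:inf,v3:0,v4:18,v5:9,v6:inf,v7:inf
step 2: dist = v0:22,v1:18,v2:inf,v3:0,v4:18,v5:9,v6:inf,v7:inf
step 3: dist = v0:22,v1:18,v2:24,v3:0,v4:18,v5:9,v6:inf,v7:inf
step 4: dist = v0:22,v1:18,v2:24,v3:0,v4:18,v5:9,v6:inf,v7:21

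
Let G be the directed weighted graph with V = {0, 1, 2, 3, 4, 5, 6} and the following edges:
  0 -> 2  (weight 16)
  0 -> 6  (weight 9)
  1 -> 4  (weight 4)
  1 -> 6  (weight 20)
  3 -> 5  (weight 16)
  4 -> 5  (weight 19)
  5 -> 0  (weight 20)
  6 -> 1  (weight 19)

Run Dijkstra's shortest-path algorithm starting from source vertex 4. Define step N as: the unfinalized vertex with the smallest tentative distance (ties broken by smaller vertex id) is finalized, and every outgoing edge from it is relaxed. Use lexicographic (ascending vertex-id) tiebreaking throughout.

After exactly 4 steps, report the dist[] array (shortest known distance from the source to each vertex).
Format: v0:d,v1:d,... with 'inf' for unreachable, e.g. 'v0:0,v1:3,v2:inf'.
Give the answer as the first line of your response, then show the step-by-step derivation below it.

v0:39,v1:67,v2:55,v3:inf,v4:0,v5:19,v6:48

step 1: dist = v0:inf,v1:inf,v2:inf,v3:inf,v4:0,v5:19,v6:inf
step 2: dist = v0:39,v1:inf,v2:inf,v3:inf,v4:0,v5:19,v6:inf
step 3: dist = v0:39,v1:inf,v2:55,v3:inf,v4:0,v5:19,v6:48
step 4: dist = v0:39,v1:67,v2:55,v3:inf,v4:0,v5:19,v6:48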